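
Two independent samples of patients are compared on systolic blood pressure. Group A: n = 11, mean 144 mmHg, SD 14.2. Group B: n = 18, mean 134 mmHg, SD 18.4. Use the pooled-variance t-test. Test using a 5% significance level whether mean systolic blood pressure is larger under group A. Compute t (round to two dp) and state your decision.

t = 1.54; fail to reject H0

Let group 1 = group A, group 2 = group B. H0: μ_1 = μ_2; H1: μ_1 > μ_2 (two-sample pooled-variance t-test, right-tailed).
s_p² = [(11−1)·14.2² + (18−1)·18.4²]/(11+18−2) = 287.849
t = (144 − 134)/√[287.849·(1/11 + 1/18)] = 1.54
df = n₁ + n₂ − 2 = 27
p-value = P(T ≥ 1.54) ≈ 0.0676
Since p ≈ 0.0676 > α = 0.05, fail to reject H0; the data do not provide sufficient evidence against H0.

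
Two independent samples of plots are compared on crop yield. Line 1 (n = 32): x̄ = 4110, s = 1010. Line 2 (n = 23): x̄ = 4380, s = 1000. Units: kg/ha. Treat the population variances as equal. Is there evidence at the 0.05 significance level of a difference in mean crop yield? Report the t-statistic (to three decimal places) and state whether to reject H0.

Let group 1 = line 1, group 2 = line 2. H0: μ_1 = μ_2; H1: μ_1 ≠ μ_2 (two-sample pooled-variance t-test, two-sided).
s_p² = [(32−1)·1010² + (23−1)·1000²]/(32+23−2) = 1011760
t = (4110 − 4380)/√[1011760·(1/32 + 1/23)] = -0.982
df = n₁ + n₂ − 2 = 53
Two-sided p-value ≈ 0.3306
Since p ≈ 0.3306 > α = 0.05, fail to reject H0; the data do not provide sufficient evidence against H0.

t = -0.982; fail to reject H0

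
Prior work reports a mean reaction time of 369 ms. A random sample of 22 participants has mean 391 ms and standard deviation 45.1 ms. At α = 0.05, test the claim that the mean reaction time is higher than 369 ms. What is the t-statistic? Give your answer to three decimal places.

2.288

H0: μ = 369; H1: μ > 369 (one-sample t-test, right-tailed).
t = (x̄ − μ₀)/(s/√n) = (391 − 369)/(45.1/√22) = 2.288
df = n − 1 = 21
p-value = P(T ≥ 2.288) ≈ 0.0163
Since p ≈ 0.0163 < α = 0.05, reject H0; the data support H1.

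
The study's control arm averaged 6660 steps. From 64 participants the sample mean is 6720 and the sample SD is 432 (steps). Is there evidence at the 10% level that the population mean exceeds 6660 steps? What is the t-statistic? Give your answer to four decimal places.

H0: μ = 6660; H1: μ > 6660 (one-sample t-test, right-tailed).
t = (x̄ − μ₀)/(s/√n) = (6720 − 6660)/(432/√64) = 1.1111
df = n − 1 = 63
p-value = P(T ≥ 1.1111) ≈ 0.1354
Since p ≈ 0.1354 > α = 0.1, fail to reject H0; the evidence is not statistically significant.

1.1111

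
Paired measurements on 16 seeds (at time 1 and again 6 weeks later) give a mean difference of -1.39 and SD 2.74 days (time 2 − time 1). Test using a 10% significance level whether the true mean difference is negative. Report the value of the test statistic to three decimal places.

-2.029

H0: μ_d = 0; H1: μ_d < 0 (paired t-test on the differences, left-tailed).
t = d̄/(s_d/√n) = -1.39/(2.74/√16) = -2.029
df = n − 1 = 15
p-value = P(T ≤ -2.029) ≈ 0.0303
Since p ≈ 0.0303 < α = 0.1, reject H0; the data support H1.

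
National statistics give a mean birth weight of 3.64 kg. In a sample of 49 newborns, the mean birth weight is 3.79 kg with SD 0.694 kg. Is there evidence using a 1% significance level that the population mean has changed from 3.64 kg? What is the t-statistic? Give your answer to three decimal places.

H0: μ = 3.64; H1: μ ≠ 3.64 (one-sample t-test, two-sided).
t = (x̄ − μ₀)/(s/√n) = (3.79 − 3.64)/(0.694/√49) = 1.513
df = n − 1 = 48
Two-sided p-value ≈ 0.1368
Since p ≈ 0.1368 > α = 0.01, fail to reject H0; the evidence is not statistically significant.

1.513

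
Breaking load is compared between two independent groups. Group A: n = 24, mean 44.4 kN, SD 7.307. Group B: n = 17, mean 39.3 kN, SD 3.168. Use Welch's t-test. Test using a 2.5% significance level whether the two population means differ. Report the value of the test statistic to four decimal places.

Let group 1 = group A, group 2 = group B. H0: μ_1 = μ_2; H1: μ_1 ≠ μ_2 (Welch's two-sample t-test, two-sided).
t = (x̄_1 − x̄_2)/√(s_1²/n_1 + s_2²/n_2) = (44.4 − 39.3)/√(7.307²/24 + 3.168²/17) = 3.0397
Welch–Satterthwaite df ≈ 33.44
Two-sided p-value ≈ 0.005
Since p ≈ 0.005 < α = 0.025, reject H0; the data support H1.

3.0397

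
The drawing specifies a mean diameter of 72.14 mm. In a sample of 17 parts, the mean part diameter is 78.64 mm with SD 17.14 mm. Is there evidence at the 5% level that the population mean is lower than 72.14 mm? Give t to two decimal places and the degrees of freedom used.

H0: μ = 72.14; H1: μ < 72.14 (one-sample t-test, left-tailed).
t = (x̄ − μ₀)/(s/√n) = (78.64 − 72.14)/(17.14/√17) = 1.56
df = n − 1 = 16
p-value = P(T ≤ 1.56) ≈ 0.931
Since p ≈ 0.931 > α = 0.05, fail to reject H0; the evidence is not statistically significant.

t = 1.56, df = 16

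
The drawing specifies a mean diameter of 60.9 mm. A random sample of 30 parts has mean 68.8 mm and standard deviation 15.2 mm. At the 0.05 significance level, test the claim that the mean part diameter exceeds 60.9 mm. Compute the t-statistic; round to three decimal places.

H0: μ = 60.9; H1: μ > 60.9 (one-sample t-test, right-tailed).
t = (x̄ − μ₀)/(s/√n) = (68.8 − 60.9)/(15.2/√30) = 2.847
df = n − 1 = 29
p-value = P(T ≥ 2.847) ≈ 0.004
Since p ≈ 0.004 < α = 0.05, reject H0; the evidence is statistically significant.

2.847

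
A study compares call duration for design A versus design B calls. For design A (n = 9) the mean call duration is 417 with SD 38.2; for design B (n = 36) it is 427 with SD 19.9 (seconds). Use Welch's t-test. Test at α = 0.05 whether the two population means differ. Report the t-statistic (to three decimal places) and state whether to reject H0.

Let group 1 = design A, group 2 = design B. H0: μ_1 = μ_2; H1: μ_1 ≠ μ_2 (Welch's two-sample t-test, two-sided).
t = (x̄_1 − x̄_2)/√(s_1²/n_1 + s_2²/n_2) = (417 − 427)/√(38.2²/9 + 19.9²/36) = -0.760
Welch–Satterthwaite df ≈ 9.11
Two-sided p-value ≈ 0.4665
Since p ≈ 0.4665 > α = 0.05, fail to reject H0; the evidence is not statistically significant.

t = -0.760; fail to reject H0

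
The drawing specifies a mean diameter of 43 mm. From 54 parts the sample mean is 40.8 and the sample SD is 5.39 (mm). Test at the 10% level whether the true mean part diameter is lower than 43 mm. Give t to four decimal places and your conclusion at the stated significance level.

t = -2.9994; reject H0

H0: μ = 43; H1: μ < 43 (one-sample t-test, left-tailed).
t = (x̄ − μ₀)/(s/√n) = (40.8 − 43)/(5.39/√54) = -2.9994
df = n − 1 = 53
p-value = P(T ≤ -2.9994) ≈ 0.0021
Since p ≈ 0.0021 < α = 0.1, reject H0; the evidence is statistically significant.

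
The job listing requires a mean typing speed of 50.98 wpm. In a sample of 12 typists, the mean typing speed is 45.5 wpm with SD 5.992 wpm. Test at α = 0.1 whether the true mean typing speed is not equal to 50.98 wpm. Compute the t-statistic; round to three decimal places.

H0: μ = 50.98; H1: μ ≠ 50.98 (one-sample t-test, two-sided).
t = (x̄ − μ₀)/(s/√n) = (45.5 − 50.98)/(5.992/√12) = -3.168
df = n − 1 = 11
Two-sided p-value ≈ 0.009
Since p ≈ 0.009 < α = 0.1, reject H0; the data support H1.

-3.168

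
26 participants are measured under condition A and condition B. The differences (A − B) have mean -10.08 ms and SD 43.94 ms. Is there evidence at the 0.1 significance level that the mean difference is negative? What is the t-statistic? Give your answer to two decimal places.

H0: μ_d = 0; H1: μ_d < 0 (paired t-test on the differences, left-tailed).
t = d̄/(s_d/√n) = -10.08/(43.94/√26) = -1.17
df = n − 1 = 25
p-value = P(T ≤ -1.17) ≈ 0.127
Since p ≈ 0.127 > α = 0.1, fail to reject H0; the data do not provide sufficient evidence against H0.

-1.17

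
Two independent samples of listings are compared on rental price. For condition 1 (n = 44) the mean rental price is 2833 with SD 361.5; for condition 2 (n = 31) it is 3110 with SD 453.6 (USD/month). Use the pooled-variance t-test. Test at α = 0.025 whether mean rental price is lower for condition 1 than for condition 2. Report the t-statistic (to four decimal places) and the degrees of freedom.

t = -2.9392, df = 73

Let group 1 = condition 1, group 2 = condition 2. H0: μ_1 = μ_2; H1: μ_1 < μ_2 (two-sample pooled-variance t-test, left-tailed).
s_p² = [(44−1)·361.5² + (31−1)·453.6²]/(44+31−2) = 161533
t = (2833 − 3110)/√[161533·(1/44 + 1/31)] = -2.9392
df = n₁ + n₂ − 2 = 73
p-value = P(T ≤ -2.9392) ≈ 0.002
Since p ≈ 0.002 < α = 0.025, reject H0; the evidence is statistically significant.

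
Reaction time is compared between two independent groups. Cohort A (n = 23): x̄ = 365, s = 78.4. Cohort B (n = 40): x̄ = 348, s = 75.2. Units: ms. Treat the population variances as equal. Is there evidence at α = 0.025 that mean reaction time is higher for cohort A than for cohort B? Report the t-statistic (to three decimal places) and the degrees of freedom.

Let group 1 = cohort A, group 2 = cohort B. H0: μ_1 = μ_2; H1: μ_1 > μ_2 (two-sample pooled-variance t-test, right-tailed).
s_p² = [(23−1)·78.4² + (40−1)·75.2²]/(23+40−2) = 5832.31
t = (365 − 348)/√[5832.31·(1/23 + 1/40)] = 0.851
df = n₁ + n₂ − 2 = 61
p-value = P(T ≥ 0.851) ≈ 0.199
Since p ≈ 0.199 > α = 0.025, fail to reject H0; the evidence is not statistically significant.

t = 0.851, df = 61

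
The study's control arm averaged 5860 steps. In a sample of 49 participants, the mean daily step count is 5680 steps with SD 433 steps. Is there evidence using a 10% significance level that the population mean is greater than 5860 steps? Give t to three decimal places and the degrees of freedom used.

t = -2.910, df = 48

H0: μ = 5860; H1: μ > 5860 (one-sample t-test, right-tailed).
t = (x̄ − μ₀)/(s/√n) = (5680 − 5860)/(433/√49) = -2.910
df = n − 1 = 48
p-value = P(T ≥ -2.910) ≈ 0.9973
Since p ≈ 0.9973 > α = 0.1, fail to reject H0; the data do not provide sufficient evidence against H0.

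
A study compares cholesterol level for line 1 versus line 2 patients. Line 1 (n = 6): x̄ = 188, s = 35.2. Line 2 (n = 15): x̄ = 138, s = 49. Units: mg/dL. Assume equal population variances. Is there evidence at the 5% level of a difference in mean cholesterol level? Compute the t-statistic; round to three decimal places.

Let group 1 = line 1, group 2 = line 2. H0: μ_1 = μ_2; H1: μ_1 ≠ μ_2 (two-sample pooled-variance t-test, two-sided).
s_p² = [(6−1)·35.2² + (15−1)·49²]/(6+15−2) = 2095.22
t = (188 − 138)/√[2095.22·(1/6 + 1/15)] = 2.261
df = n₁ + n₂ − 2 = 19
Two-sided p-value ≈ 0.036
Since p ≈ 0.036 < α = 0.05, reject H0; the evidence is statistically significant.

2.261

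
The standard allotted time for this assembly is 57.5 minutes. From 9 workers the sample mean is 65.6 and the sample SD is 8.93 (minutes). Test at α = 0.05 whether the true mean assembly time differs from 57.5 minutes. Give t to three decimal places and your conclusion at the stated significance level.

H0: μ = 57.5; H1: μ ≠ 57.5 (one-sample t-test, two-sided).
t = (x̄ − μ₀)/(s/√n) = (65.6 − 57.5)/(8.93/√9) = 2.721
df = n − 1 = 8
Two-sided p-value ≈ 0.0262
Since p ≈ 0.0262 < α = 0.05, reject H0; the evidence is statistically significant.

t = 2.721; reject H0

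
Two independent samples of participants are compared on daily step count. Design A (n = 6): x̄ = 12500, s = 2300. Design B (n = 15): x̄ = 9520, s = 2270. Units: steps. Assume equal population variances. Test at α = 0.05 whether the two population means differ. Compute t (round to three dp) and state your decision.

Let group 1 = design A, group 2 = design B. H0: μ_1 = μ_2; H1: μ_1 ≠ μ_2 (two-sample pooled-variance t-test, two-sided).
s_p² = [(6−1)·2300² + (15−1)·2270²]/(6+15−2) = 5188980
t = (12500 − 9520)/√[5188980·(1/6 + 1/15)] = 2.708
df = n₁ + n₂ − 2 = 19
Two-sided p-value ≈ 0.014
Since p ≈ 0.014 < α = 0.05, reject H0; the data support H1.

t = 2.708; reject H0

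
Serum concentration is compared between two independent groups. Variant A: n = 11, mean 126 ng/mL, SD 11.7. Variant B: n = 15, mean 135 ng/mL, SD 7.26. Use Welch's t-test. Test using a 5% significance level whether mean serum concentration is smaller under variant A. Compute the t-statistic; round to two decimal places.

Let group 1 = variant A, group 2 = variant B. H0: μ_1 = μ_2; H1: μ_1 < μ_2 (Welch's two-sample t-test, left-tailed).
t = (x̄_1 − x̄_2)/√(s_1²/n_1 + s_2²/n_2) = (126 − 135)/√(11.7²/11 + 7.26²/15) = -2.25
Welch–Satterthwaite df ≈ 15.56
p-value = P(T ≤ -2.25) ≈ 0.0195
Since p ≈ 0.0195 < α = 0.05, reject H0; the evidence is statistically significant.

-2.25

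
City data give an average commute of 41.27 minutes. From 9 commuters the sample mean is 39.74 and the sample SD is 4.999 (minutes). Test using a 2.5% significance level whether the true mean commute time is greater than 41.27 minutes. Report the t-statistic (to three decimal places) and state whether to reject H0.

t = -0.918; fail to reject H0

H0: μ = 41.27; H1: μ > 41.27 (one-sample t-test, right-tailed).
t = (x̄ − μ₀)/(s/√n) = (39.74 − 41.27)/(4.999/√9) = -0.918
df = n − 1 = 8
p-value = P(T ≥ -0.918) ≈ 0.807
Since p ≈ 0.807 > α = 0.025, fail to reject H0; the evidence is not statistically significant.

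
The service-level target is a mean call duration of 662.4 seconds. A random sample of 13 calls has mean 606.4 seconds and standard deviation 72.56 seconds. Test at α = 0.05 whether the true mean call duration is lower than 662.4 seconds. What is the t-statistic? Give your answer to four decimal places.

H0: μ = 662.4; H1: μ < 662.4 (one-sample t-test, left-tailed).
t = (x̄ − μ₀)/(s/√n) = (606.4 − 662.4)/(72.56/√13) = -2.7827
df = n − 1 = 12
p-value = P(T ≤ -2.7827) ≈ 0.0083
Since p ≈ 0.0083 < α = 0.05, reject H0; the data support H1.

-2.7827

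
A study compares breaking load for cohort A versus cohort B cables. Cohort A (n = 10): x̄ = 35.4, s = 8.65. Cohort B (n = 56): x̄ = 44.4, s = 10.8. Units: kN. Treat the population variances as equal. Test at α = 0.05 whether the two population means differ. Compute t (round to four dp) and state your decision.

t = -2.4910; reject H0

Let group 1 = cohort A, group 2 = cohort B. H0: μ_1 = μ_2; H1: μ_1 ≠ μ_2 (two-sample pooled-variance t-test, two-sided).
s_p² = [(10−1)·8.65² + (56−1)·10.8²]/(10+56−2) = 110.759
t = (35.4 − 44.4)/√[110.759·(1/10 + 1/56)] = -2.4910
df = n₁ + n₂ − 2 = 64
Two-sided p-value ≈ 0.015
Since p ≈ 0.015 < α = 0.05, reject H0; the evidence is statistically significant.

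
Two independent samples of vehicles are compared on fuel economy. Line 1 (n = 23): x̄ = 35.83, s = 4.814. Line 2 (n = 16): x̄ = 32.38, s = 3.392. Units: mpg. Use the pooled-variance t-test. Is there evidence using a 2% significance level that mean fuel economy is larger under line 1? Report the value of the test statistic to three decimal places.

Let group 1 = line 1, group 2 = line 2. H0: μ_1 = μ_2; H1: μ_1 > μ_2 (two-sample pooled-variance t-test, right-tailed).
s_p² = [(23−1)·4.814² + (16−1)·3.392²]/(23+16−2) = 18.4439
t = (35.83 − 32.38)/√[18.4439·(1/23 + 1/16)] = 2.468
df = n₁ + n₂ − 2 = 37
p-value = P(T ≥ 2.468) ≈ 0.009
Since p ≈ 0.009 < α = 0.02, reject H0; the evidence is statistically significant.

2.468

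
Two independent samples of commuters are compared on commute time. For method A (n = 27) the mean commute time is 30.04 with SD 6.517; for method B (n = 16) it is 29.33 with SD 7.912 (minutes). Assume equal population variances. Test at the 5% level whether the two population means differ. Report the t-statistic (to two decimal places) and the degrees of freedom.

Let group 1 = method A, group 2 = method B. H0: μ_1 = μ_2; H1: μ_1 ≠ μ_2 (two-sample pooled-variance t-test, two-sided).
s_p² = [(27−1)·6.517² + (16−1)·7.912²]/(27+16−2) = 49.8354
t = (30.04 − 29.33)/√[49.8354·(1/27 + 1/16)] = 0.32
df = n₁ + n₂ − 2 = 41
Two-sided p-value ≈ 0.7515
Since p ≈ 0.7515 > α = 0.05, fail to reject H0; the data do not provide sufficient evidence against H0.

t = 0.32, df = 41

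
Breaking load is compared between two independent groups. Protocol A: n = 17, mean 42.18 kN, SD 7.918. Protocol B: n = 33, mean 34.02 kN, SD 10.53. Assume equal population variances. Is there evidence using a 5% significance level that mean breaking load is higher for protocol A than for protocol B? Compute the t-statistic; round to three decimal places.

2.807

Let group 1 = protocol A, group 2 = protocol B. H0: μ_1 = μ_2; H1: μ_1 > μ_2 (two-sample pooled-variance t-test, right-tailed).
s_p² = [(17−1)·7.918² + (33−1)·10.53²]/(17+33−2) = 94.8188
t = (42.18 − 34.02)/√[94.8188·(1/17 + 1/33)] = 2.807
df = n₁ + n₂ − 2 = 48
p-value = P(T ≥ 2.807) ≈ 0.0036
Since p ≈ 0.0036 < α = 0.05, reject H0; the data support H1.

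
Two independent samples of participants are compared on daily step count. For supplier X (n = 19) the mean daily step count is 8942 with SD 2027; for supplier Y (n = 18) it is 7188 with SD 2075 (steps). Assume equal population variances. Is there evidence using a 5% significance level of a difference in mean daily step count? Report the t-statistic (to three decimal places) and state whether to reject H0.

t = 2.601; reject H0

Let group 1 = supplier X, group 2 = supplier Y. H0: μ_1 = μ_2; H1: μ_1 ≠ μ_2 (two-sample pooled-variance t-test, two-sided).
s_p² = [(19−1)·2027² + (18−1)·2075²]/(19+18−2) = 4204360
t = (8942 − 7188)/√[4204360·(1/19 + 1/18)] = 2.601
df = n₁ + n₂ − 2 = 35
Two-sided p-value ≈ 0.014
Since p ≈ 0.014 < α = 0.05, reject H0; the evidence is statistically significant.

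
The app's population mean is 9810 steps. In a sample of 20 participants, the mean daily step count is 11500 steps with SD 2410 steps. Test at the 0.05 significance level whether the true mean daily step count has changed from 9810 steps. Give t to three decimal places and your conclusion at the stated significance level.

H0: μ = 9810; H1: μ ≠ 9810 (one-sample t-test, two-sided).
t = (x̄ − μ₀)/(s/√n) = (11500 − 9810)/(2410/√20) = 3.136
df = n − 1 = 19
Two-sided p-value ≈ 0.0054
Since p ≈ 0.0054 < α = 0.05, reject H0; the data support H1.

t = 3.136; reject H0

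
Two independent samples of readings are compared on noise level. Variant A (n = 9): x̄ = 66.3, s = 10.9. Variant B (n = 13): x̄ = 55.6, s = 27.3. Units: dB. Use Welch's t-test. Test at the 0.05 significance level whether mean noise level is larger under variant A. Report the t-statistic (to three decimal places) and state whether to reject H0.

t = 1.274; fail to reject H0

Let group 1 = variant A, group 2 = variant B. H0: μ_1 = μ_2; H1: μ_1 > μ_2 (Welch's two-sample t-test, right-tailed).
t = (x̄_1 − x̄_2)/√(s_1²/n_1 + s_2²/n_2) = (66.3 − 55.6)/√(10.9²/9 + 27.3²/13) = 1.274
Welch–Satterthwaite df ≈ 16.82
p-value = P(T ≥ 1.274) ≈ 0.1100
Since p ≈ 0.1100 > α = 0.05, fail to reject H0; the evidence is not statistically significant.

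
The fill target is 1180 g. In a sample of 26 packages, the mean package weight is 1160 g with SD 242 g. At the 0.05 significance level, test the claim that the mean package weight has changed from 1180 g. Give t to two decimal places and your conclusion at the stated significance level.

H0: μ = 1180; H1: μ ≠ 1180 (one-sample t-test, two-sided).
t = (x̄ − μ₀)/(s/√n) = (1160 − 1180)/(242/√26) = -0.42
df = n − 1 = 25
Two-sided p-value ≈ 0.677
Since p ≈ 0.677 > α = 0.05, fail to reject H0; the data do not provide sufficient evidence against H0.

t = -0.42; fail to reject H0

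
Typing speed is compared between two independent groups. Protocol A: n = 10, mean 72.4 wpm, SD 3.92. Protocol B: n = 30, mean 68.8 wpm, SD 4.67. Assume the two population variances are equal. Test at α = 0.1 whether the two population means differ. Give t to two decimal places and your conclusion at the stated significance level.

t = 2.19; reject H0

Let group 1 = protocol A, group 2 = protocol B. H0: μ_1 = μ_2; H1: μ_1 ≠ μ_2 (two-sample pooled-variance t-test, two-sided).
s_p² = [(10−1)·3.92² + (30−1)·4.67²]/(10+30−2) = 20.283
t = (72.4 − 68.8)/√[20.283·(1/10 + 1/30)] = 2.19
df = n₁ + n₂ − 2 = 38
Two-sided p-value ≈ 0.035
Since p ≈ 0.035 < α = 0.1, reject H0; the evidence is statistically significant.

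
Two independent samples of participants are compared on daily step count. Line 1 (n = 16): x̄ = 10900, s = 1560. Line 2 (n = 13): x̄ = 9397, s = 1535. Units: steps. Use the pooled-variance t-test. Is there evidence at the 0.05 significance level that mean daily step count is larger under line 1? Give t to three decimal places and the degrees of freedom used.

Let group 1 = line 1, group 2 = line 2. H0: μ_1 = μ_2; H1: μ_1 > μ_2 (two-sample pooled-variance t-test, right-tailed).
s_p² = [(16−1)·1560² + (13−1)·1535²]/(16+13−2) = 2399210
t = (10900 − 9397)/√[2399210·(1/16 + 1/13)] = 2.599
df = n₁ + n₂ − 2 = 27
p-value = P(T ≥ 2.599) ≈ 0.0075
Since p ≈ 0.0075 < α = 0.05, reject H0; the evidence is statistically significant.

t = 2.599, df = 27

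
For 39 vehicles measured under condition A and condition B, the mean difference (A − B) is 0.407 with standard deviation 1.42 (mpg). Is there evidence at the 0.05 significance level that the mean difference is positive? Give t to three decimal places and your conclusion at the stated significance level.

H0: μ_d = 0; H1: μ_d > 0 (paired t-test on the differences, right-tailed).
t = d̄/(s_d/√n) = 0.407/(1.42/√39) = 1.790
df = n − 1 = 38
p-value = P(T ≥ 1.790) ≈ 0.041
Since p ≈ 0.041 < α = 0.05, reject H0; the data support H1.

t = 1.790; reject H0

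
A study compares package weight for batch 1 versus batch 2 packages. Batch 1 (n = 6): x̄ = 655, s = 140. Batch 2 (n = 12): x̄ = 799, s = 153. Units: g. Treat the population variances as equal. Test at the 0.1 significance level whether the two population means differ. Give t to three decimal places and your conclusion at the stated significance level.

t = -1.932; reject H0

Let group 1 = batch 1, group 2 = batch 2. H0: μ_1 = μ_2; H1: μ_1 ≠ μ_2 (two-sample pooled-variance t-test, two-sided).
s_p² = [(6−1)·140² + (12−1)·153²]/(6+12−2) = 22218.7
t = (655 − 799)/√[22218.7·(1/6 + 1/12)] = -1.932
df = n₁ + n₂ − 2 = 16
Two-sided p-value ≈ 0.071
Since p ≈ 0.071 < α = 0.1, reject H0; the evidence is statistically significant.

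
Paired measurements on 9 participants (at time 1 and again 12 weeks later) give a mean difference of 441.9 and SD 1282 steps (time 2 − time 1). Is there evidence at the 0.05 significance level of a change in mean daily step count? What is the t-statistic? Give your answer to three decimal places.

1.034

H0: μ_d = 0; H1: μ_d ≠ 0 (paired t-test on the differences, two-sided).
t = d̄/(s_d/√n) = 441.9/(1282/√9) = 1.034
df = n − 1 = 8
Two-sided p-value ≈ 0.331
Since p ≈ 0.331 > α = 0.05, fail to reject H0; the data do not provide sufficient evidence against H0.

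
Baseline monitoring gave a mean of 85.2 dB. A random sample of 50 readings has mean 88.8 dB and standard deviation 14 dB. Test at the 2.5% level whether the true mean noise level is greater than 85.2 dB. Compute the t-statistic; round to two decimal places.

1.82

H0: μ = 85.2; H1: μ > 85.2 (one-sample t-test, right-tailed).
t = (x̄ − μ₀)/(s/√n) = (88.8 − 85.2)/(14/√50) = 1.82
df = n − 1 = 49
p-value = P(T ≥ 1.82) ≈ 0.0376
Since p ≈ 0.0376 > α = 0.025, fail to reject H0; the data do not provide sufficient evidence against H0.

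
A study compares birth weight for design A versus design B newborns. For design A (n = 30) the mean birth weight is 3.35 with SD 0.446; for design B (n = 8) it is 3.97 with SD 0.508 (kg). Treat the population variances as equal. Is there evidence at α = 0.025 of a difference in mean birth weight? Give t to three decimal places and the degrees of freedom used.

Let group 1 = design A, group 2 = design B. H0: μ_1 = μ_2; H1: μ_1 ≠ μ_2 (two-sample pooled-variance t-test, two-sided).
s_p² = [(30−1)·0.446² + (8−1)·0.508²]/(30+8−2) = 0.210417
t = (3.35 − 3.97)/√[0.210417·(1/30 + 1/8)] = -3.397
df = n₁ + n₂ − 2 = 36
Two-sided p-value ≈ 0.002
Since p ≈ 0.002 < α = 0.025, reject H0; the evidence is statistically significant.

t = -3.397, df = 36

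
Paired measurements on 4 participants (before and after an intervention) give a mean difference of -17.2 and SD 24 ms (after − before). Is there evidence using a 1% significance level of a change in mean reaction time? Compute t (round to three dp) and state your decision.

t = -1.433; fail to reject H0

H0: μ_d = 0; H1: μ_d ≠ 0 (paired t-test on the differences, two-sided).
t = d̄/(s_d/√n) = -17.2/(24/√4) = -1.433
df = n − 1 = 3
Two-sided p-value ≈ 0.247
Since p ≈ 0.247 > α = 0.01, fail to reject H0; the evidence is not statistically significant.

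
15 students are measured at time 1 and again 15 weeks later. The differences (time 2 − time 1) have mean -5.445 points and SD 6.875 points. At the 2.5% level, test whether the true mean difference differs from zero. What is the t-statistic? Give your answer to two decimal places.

-3.07

H0: μ_d = 0; H1: μ_d ≠ 0 (paired t-test on the differences, two-sided).
t = d̄/(s_d/√n) = -5.445/(6.875/√15) = -3.07
df = n − 1 = 14
Two-sided p-value ≈ 0.0084
Since p ≈ 0.0084 < α = 0.025, reject H0; the data support H1.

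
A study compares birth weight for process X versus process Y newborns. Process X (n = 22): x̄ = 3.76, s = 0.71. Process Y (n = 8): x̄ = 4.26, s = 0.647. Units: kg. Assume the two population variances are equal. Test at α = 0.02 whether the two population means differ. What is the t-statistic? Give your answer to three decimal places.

-1.743

Let group 1 = process X, group 2 = process Y. H0: μ_1 = μ_2; H1: μ_1 ≠ μ_2 (two-sample pooled-variance t-test, two-sided).
s_p² = [(22−1)·0.71² + (8−1)·0.647²]/(22+8−2) = 0.482727
t = (3.76 − 4.26)/√[0.482727·(1/22 + 1/8)] = -1.743
df = n₁ + n₂ − 2 = 28
Two-sided p-value ≈ 0.092
Since p ≈ 0.092 > α = 0.02, fail to reject H0; the data do not provide sufficient evidence against H0.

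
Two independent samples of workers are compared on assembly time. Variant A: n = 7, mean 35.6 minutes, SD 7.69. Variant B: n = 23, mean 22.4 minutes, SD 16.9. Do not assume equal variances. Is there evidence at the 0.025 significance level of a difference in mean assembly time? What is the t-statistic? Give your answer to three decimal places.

Let group 1 = variant A, group 2 = variant B. H0: μ_1 = μ_2; H1: μ_1 ≠ μ_2 (Welch's two-sample t-test, two-sided).
t = (x̄_1 − x̄_2)/√(s_1²/n_1 + s_2²/n_2) = (35.6 − 22.4)/√(7.69²/7 + 16.9²/23) = 2.890
Welch–Satterthwaite df ≈ 23.03
Two-sided p-value ≈ 0.008
Since p ≈ 0.008 < α = 0.025, reject H0; the data support H1.

2.890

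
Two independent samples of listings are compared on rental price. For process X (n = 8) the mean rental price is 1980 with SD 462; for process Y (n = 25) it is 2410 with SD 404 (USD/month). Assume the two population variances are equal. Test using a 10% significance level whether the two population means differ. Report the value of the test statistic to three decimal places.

Let group 1 = process X, group 2 = process Y. H0: μ_1 = μ_2; H1: μ_1 ≠ μ_2 (two-sample pooled-variance t-test, two-sided).
s_p² = [(8−1)·462² + (25−1)·404²]/(8+25−2) = 174558
t = (1980 − 2410)/√[174558·(1/8 + 1/25)] = -2.534
df = n₁ + n₂ − 2 = 31
Two-sided p-value ≈ 0.017
Since p ≈ 0.017 < α = 0.1, reject H0; the data support H1.

-2.534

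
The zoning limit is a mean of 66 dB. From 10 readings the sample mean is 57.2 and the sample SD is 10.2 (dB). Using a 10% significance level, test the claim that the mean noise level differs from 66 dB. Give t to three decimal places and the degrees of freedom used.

t = -2.728, df = 9

H0: μ = 66; H1: μ ≠ 66 (one-sample t-test, two-sided).
t = (x̄ − μ₀)/(s/√n) = (57.2 − 66)/(10.2/√10) = -2.728
df = n − 1 = 9
Two-sided p-value ≈ 0.0233
Since p ≈ 0.0233 < α = 0.1, reject H0; the data support H1.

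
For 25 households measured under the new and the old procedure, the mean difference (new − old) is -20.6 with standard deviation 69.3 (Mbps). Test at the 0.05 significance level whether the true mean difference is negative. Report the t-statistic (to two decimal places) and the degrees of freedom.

t = -1.49, df = 24

H0: μ_d = 0; H1: μ_d < 0 (paired t-test on the differences, left-tailed).
t = d̄/(s_d/√n) = -20.6/(69.3/√25) = -1.49
df = n − 1 = 24
p-value = P(T ≤ -1.49) ≈ 0.0751
Since p ≈ 0.0751 > α = 0.05, fail to reject H0; the evidence is not statistically significant.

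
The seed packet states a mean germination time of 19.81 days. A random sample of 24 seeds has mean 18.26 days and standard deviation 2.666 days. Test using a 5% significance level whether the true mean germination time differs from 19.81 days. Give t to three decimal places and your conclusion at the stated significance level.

t = -2.848; reject H0

H0: μ = 19.81; H1: μ ≠ 19.81 (one-sample t-test, two-sided).
t = (x̄ − μ₀)/(s/√n) = (18.26 − 19.81)/(2.666/√24) = -2.848
df = n − 1 = 23
Two-sided p-value ≈ 0.0091
Since p ≈ 0.0091 < α = 0.05, reject H0; the data support H1.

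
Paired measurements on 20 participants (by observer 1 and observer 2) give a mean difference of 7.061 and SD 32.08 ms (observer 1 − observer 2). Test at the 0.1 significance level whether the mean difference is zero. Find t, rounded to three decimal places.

0.984

H0: μ_d = 0; H1: μ_d ≠ 0 (paired t-test on the differences, two-sided).
t = d̄/(s_d/√n) = 7.061/(32.08/√20) = 0.984
df = n − 1 = 19
Two-sided p-value ≈ 0.3373
Since p ≈ 0.3373 > α = 0.1, fail to reject H0; the data do not provide sufficient evidence against H0.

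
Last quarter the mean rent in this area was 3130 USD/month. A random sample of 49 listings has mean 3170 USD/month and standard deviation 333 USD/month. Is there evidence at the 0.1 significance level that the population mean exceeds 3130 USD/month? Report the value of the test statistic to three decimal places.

0.841

H0: μ = 3130; H1: μ > 3130 (one-sample t-test, right-tailed).
t = (x̄ − μ₀)/(s/√n) = (3170 − 3130)/(333/√49) = 0.841
df = n − 1 = 48
p-value = P(T ≥ 0.841) ≈ 0.202
Since p ≈ 0.202 > α = 0.1, fail to reject H0; the evidence is not statistically significant.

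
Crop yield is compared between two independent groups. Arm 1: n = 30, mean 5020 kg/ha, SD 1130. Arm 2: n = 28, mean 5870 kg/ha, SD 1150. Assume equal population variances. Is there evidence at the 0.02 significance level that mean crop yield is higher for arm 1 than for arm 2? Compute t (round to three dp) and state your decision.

Let group 1 = arm 1, group 2 = arm 2. H0: μ_1 = μ_2; H1: μ_1 > μ_2 (two-sample pooled-variance t-test, right-tailed).
s_p² = [(30−1)·1130² + (28−1)·1150²]/(30+28−2) = 1298890
t = (5020 − 5870)/√[1298890·(1/30 + 1/28)] = -2.838
df = n₁ + n₂ − 2 = 56
p-value = P(T ≥ -2.838) ≈ 0.9968
Since p ≈ 0.9968 > α = 0.02, fail to reject H0; the data do not provide sufficient evidence against H0.

t = -2.838; fail to reject H0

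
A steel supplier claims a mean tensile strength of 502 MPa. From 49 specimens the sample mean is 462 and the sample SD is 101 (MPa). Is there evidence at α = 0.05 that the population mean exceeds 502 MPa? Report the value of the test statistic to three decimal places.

H0: μ = 502; H1: μ > 502 (one-sample t-test, right-tailed).
t = (x̄ − μ₀)/(s/√n) = (462 − 502)/(101/√49) = -2.772
df = n − 1 = 48
p-value = P(T ≥ -2.772) ≈ 0.996
Since p ≈ 0.996 > α = 0.05, fail to reject H0; the data do not provide sufficient evidence against H0.

-2.772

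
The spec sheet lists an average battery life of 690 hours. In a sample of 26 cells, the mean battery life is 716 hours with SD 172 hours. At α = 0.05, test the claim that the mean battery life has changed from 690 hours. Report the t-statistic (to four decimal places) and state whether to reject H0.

t = 0.7708; fail to reject H0

H0: μ = 690; H1: μ ≠ 690 (one-sample t-test, two-sided).
t = (x̄ − μ₀)/(s/√n) = (716 − 690)/(172/√26) = 0.7708
df = n − 1 = 25
Two-sided p-value ≈ 0.448
Since p ≈ 0.448 > α = 0.05, fail to reject H0; the evidence is not statistically significant.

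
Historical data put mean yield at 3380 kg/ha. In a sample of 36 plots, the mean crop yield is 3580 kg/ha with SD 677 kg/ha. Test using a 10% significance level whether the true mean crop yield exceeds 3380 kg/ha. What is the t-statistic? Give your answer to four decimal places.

1.7725

H0: μ = 3380; H1: μ > 3380 (one-sample t-test, right-tailed).
t = (x̄ − μ₀)/(s/√n) = (3580 − 3380)/(677/√36) = 1.7725
df = n − 1 = 35
p-value = P(T ≥ 1.7725) ≈ 0.0425
Since p ≈ 0.0425 < α = 0.1, reject H0; the data support H1.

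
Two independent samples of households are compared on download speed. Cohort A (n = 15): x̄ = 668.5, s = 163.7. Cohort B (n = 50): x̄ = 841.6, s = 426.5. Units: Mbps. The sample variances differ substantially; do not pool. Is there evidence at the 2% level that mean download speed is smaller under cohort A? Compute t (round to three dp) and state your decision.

t = -2.350; reject H0

Let group 1 = cohort A, group 2 = cohort B. H0: μ_1 = μ_2; H1: μ_1 < μ_2 (Welch's two-sample t-test, left-tailed).
t = (x̄_1 − x̄_2)/√(s_1²/n_1 + s_2²/n_2) = (668.5 − 841.6)/√(163.7²/15 + 426.5²/50) = -2.350
Welch–Satterthwaite df ≈ 59.08
p-value = P(T ≤ -2.350) ≈ 0.0111
Since p ≈ 0.0111 < α = 0.02, reject H0; the data support H1.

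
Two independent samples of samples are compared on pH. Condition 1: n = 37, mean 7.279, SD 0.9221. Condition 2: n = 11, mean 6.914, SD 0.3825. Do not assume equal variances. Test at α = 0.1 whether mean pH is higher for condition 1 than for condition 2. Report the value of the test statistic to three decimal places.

Let group 1 = condition 1, group 2 = condition 2. H0: μ_1 = μ_2; H1: μ_1 > μ_2 (Welch's two-sample t-test, right-tailed).
t = (x̄_1 − x̄_2)/√(s_1²/n_1 + s_2²/n_2) = (7.279 − 6.914)/√(0.9221²/37 + 0.3825²/11) = 1.916
Welch–Satterthwaite df ≈ 40.68
p-value = P(T ≥ 1.916) ≈ 0.0312
Since p ≈ 0.0312 < α = 0.1, reject H0; the evidence is statistically significant.

1.916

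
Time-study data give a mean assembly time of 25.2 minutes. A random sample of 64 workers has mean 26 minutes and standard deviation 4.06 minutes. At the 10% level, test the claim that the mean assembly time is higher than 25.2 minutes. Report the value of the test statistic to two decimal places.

H0: μ = 25.2; H1: μ > 25.2 (one-sample t-test, right-tailed).
t = (x̄ − μ₀)/(s/√n) = (26 − 25.2)/(4.06/√64) = 1.58
df = n − 1 = 63
p-value = P(T ≥ 1.58) ≈ 0.060
Since p ≈ 0.060 < α = 0.1, reject H0; the evidence is statistically significant.

1.58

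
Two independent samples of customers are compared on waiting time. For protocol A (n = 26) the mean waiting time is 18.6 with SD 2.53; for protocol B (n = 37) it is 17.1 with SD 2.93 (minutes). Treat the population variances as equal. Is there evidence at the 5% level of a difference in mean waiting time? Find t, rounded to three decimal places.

2.114

Let group 1 = protocol A, group 2 = protocol B. H0: μ_1 = μ_2; H1: μ_1 ≠ μ_2 (two-sample pooled-variance t-test, two-sided).
s_p² = [(26−1)·2.53² + (37−1)·2.93²]/(26+37−2) = 7.68982
t = (18.6 − 17.1)/√[7.68982·(1/26 + 1/37)] = 2.114
df = n₁ + n₂ − 2 = 61
Two-sided p-value ≈ 0.0386
Since p ≈ 0.0386 < α = 0.05, reject H0; the evidence is statistically significant.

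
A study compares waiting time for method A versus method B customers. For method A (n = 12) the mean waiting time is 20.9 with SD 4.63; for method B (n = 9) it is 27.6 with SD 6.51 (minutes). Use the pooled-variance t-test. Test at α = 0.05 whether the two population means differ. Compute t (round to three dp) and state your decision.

t = -2.762; reject H0

Let group 1 = method A, group 2 = method B. H0: μ_1 = μ_2; H1: μ_1 ≠ μ_2 (two-sample pooled-variance t-test, two-sided).
s_p² = [(12−1)·4.63² + (9−1)·6.51²]/(12+9−2) = 30.2551
t = (20.9 − 27.6)/√[30.2551·(1/12 + 1/9)] = -2.762
df = n₁ + n₂ − 2 = 19
Two-sided p-value ≈ 0.0124
Since p ≈ 0.0124 < α = 0.05, reject H0; the data support H1.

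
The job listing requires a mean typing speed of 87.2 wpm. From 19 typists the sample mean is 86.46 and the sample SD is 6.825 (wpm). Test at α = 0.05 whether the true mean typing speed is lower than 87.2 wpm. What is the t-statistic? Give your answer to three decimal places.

-0.473

H0: μ = 87.2; H1: μ < 87.2 (one-sample t-test, left-tailed).
t = (x̄ − μ₀)/(s/√n) = (86.46 − 87.2)/(6.825/√19) = -0.473
df = n − 1 = 18
p-value = P(T ≤ -0.473) ≈ 0.3211
Since p ≈ 0.3211 > α = 0.05, fail to reject H0; the data do not provide sufficient evidence against H0.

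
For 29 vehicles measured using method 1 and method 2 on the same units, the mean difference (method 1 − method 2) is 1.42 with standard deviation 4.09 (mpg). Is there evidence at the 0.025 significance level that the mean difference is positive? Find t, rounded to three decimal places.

H0: μ_d = 0; H1: μ_d > 0 (paired t-test on the differences, right-tailed).
t = d̄/(s_d/√n) = 1.42/(4.09/√29) = 1.870
df = n − 1 = 28
p-value = P(T ≥ 1.870) ≈ 0.036
Since p ≈ 0.036 > α = 0.025, fail to reject H0; the evidence is not statistically significant.

1.870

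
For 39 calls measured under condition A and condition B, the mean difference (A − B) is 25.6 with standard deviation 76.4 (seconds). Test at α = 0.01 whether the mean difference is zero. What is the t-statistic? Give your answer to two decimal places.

H0: μ_d = 0; H1: μ_d ≠ 0 (paired t-test on the differences, two-sided).
t = d̄/(s_d/√n) = 25.6/(76.4/√39) = 2.09
df = n − 1 = 38
Two-sided p-value ≈ 0.043
Since p ≈ 0.043 > α = 0.01, fail to reject H0; the data do not provide sufficient evidence against H0.

2.09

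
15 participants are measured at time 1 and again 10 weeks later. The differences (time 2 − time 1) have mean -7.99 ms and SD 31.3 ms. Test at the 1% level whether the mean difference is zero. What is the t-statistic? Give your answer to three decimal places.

-0.989

H0: μ_d = 0; H1: μ_d ≠ 0 (paired t-test on the differences, two-sided).
t = d̄/(s_d/√n) = -7.99/(31.3/√15) = -0.989
df = n − 1 = 14
Two-sided p-value ≈ 0.3396
Since p ≈ 0.3396 > α = 0.01, fail to reject H0; the data do not provide sufficient evidence against H0.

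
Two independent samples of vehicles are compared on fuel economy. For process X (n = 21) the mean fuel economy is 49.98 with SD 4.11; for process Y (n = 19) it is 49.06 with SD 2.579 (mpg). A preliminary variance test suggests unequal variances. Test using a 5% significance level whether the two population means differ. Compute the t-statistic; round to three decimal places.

0.856

Let group 1 = process X, group 2 = process Y. H0: μ_1 = μ_2; H1: μ_1 ≠ μ_2 (Welch's two-sample t-test, two-sided).
t = (x̄_1 − x̄_2)/√(s_1²/n_1 + s_2²/n_2) = (49.98 − 49.06)/√(4.11²/21 + 2.579²/19) = 0.856
Welch–Satterthwaite df ≈ 34.03
Two-sided p-value ≈ 0.398
Since p ≈ 0.398 > α = 0.05, fail to reject H0; the evidence is not statistically significant.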